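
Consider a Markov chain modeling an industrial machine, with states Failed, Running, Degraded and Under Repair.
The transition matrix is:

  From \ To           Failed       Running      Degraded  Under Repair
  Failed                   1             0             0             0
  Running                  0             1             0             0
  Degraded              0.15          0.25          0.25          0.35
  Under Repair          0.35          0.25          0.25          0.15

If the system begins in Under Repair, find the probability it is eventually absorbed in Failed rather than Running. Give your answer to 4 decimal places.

0.5455

Let h(s) be the probability of absorption at Failed starting from transient state s. Then h(Failed) = 1 and h(Running) = 0. By first-step analysis:
h(Degraded) = 0.15·1 + 0.25·0 + 0.25·h(Degraded) + 0.35·h(Under Repair)
h(Under Repair) = 0.35·1 + 0.25·0 + 0.25·h(Degraded) + 0.15·h(Under Repair)
Solving: h(Degraded) = 0.4545, h(Under Repair) = 0.5455.
Starting from Under Repair, the probability is 0.5455.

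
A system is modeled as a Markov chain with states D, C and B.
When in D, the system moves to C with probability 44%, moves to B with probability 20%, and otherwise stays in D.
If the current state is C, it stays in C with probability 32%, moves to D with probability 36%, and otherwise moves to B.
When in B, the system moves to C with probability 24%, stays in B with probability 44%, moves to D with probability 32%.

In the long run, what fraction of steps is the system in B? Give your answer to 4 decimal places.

Let the stationary distribution be π with π = πP and π_1 + π_2 + π_3 = 1.
π_1 = 0.36·π_1 + 0.36·π_2 + 0.32·π_3
π_2 = 0.44·π_1 + 0.32·π_2 + 0.24·π_3
Solving with the normalization constraint gives π = (0.3473, 0.3364, 0.3163).
So the stationary probability of B is 0.3163.

0.3163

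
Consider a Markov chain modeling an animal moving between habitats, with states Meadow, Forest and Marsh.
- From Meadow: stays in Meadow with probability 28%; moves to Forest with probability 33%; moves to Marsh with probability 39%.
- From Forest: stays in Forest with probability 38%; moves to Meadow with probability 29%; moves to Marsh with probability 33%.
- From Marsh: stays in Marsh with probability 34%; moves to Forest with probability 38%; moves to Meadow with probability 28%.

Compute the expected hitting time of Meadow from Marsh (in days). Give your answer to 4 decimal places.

Let t(s) be the expected number of days to first reach Meadow from state s, with t(Meadow) = 0. Conditioning on the first day:
t(Forest) = 1 + 0.38·t(Forest) + 0.33·t(Marsh)
t(Marsh) = 1 + 0.38·t(Forest) + 0.34·t(Marsh)
Solving: t(Forest) = 3.4884, t(Marsh) = 3.5236.
Expected days from Marsh to Meadow: 3.5236.

3.5236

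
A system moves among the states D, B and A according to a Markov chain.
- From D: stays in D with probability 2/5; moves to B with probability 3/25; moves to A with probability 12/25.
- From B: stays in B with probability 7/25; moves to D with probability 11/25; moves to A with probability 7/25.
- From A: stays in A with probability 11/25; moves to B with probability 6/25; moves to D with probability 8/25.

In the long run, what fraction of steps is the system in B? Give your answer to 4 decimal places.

0.2032

Let the stationary distribution be π with π = πP and π_1 + π_2 + π_3 = 1.
π_1 = 0.4·π_1 + 0.44·π_2 + 0.32·π_3
π_2 = 0.12·π_1 + 0.28·π_2 + 0.24·π_3
Solving with the normalization constraint gives π = (0.3743, 0.2032, 0.4225).
So the stationary probability of B is 0.2032.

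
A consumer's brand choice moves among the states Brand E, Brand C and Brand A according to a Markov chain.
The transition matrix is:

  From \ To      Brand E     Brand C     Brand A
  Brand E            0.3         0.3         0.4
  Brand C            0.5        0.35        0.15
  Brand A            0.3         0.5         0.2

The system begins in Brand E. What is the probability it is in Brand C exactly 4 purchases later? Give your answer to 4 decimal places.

0.3689

Propagate the distribution vector 4 purchases from Brand E.
After 0 purchases: (1.0000, 0.0000, 0.0000)
After 1 purchase: (0.3000, 0.3000, 0.4000)
After 2 purchases: (0.3600, 0.3950, 0.2450)
After 3 purchases: (0.3790, 0.3688, 0.2523)
After 4 purchases: (0.3738, 0.3689, 0.2574)
P(in Brand C after 4 purchases) = 0.3689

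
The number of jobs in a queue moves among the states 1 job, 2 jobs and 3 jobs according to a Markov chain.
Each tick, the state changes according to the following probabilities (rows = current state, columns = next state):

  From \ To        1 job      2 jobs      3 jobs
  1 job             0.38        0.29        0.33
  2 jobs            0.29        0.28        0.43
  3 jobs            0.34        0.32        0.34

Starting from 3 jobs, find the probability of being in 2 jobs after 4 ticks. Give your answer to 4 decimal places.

0.2979

Propagate the distribution vector 4 ticks from 3 jobs.
After 0 ticks: (0.0000, 0.0000, 1.0000)
After 1 tick: (0.3400, 0.3200, 0.3400)
After 2 ticks: (0.3376, 0.2970, 0.3654)
After 3 ticks: (0.3387, 0.2980, 0.3634)
After 4 ticks: (0.3386, 0.2979, 0.3634)
P(in 2 jobs after 4 ticks) = 0.2979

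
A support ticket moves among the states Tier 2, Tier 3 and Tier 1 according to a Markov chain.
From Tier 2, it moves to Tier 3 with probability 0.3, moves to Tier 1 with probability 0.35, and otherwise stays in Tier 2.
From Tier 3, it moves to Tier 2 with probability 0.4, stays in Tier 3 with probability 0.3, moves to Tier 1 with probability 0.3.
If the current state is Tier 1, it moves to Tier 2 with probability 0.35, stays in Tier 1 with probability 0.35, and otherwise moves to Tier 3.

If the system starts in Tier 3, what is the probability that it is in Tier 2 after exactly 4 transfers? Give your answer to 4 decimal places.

0.3650

Propagate the distribution vector 4 transfers from Tier 3.
After 0 transfers: (0.0000, 1.0000, 0.0000)
After 1 transfer: (0.4000, 0.3000, 0.3000)
After 2 transfers: (0.3650, 0.3000, 0.3350)
After 3 transfers: (0.3650, 0.3000, 0.3350)
After 4 transfers: (0.3650, 0.3000, 0.3350)
P(in Tier 2 after 4 transfers) = 0.3650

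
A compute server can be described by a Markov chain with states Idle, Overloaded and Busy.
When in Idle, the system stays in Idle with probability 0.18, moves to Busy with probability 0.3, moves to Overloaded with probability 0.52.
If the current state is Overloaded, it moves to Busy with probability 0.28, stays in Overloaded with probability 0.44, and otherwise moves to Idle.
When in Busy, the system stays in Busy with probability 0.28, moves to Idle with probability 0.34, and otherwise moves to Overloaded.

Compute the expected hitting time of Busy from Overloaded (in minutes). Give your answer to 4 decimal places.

3.5077

Let t(s) be the expected number of minutes to first reach Busy from state s, with t(Busy) = 0. Conditioning on the first minute:
t(Idle) = 1 + 0.18·t(Idle) + 0.52·t(Overloaded)
t(Overloaded) = 1 + 0.28·t(Idle) + 0.44·t(Overloaded)
Solving: t(Idle) = 3.4439, t(Overloaded) = 3.5077.
Expected minutes from Overloaded to Busy: 3.5077.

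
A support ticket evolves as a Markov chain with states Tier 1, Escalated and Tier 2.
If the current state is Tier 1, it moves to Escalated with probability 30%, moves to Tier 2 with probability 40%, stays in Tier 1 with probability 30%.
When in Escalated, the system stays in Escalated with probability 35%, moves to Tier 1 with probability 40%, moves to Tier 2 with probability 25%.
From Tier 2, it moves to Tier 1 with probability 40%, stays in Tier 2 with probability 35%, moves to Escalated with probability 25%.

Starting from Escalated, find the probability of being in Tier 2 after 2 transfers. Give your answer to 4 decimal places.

0.3350

Sum over the intermediate state after 1 transfer:
P = P(Escalated→Tier 1)·P(Tier 1→Tier 2) + P(Escalated→Escalated)·P(Escalated→Tier 2) + P(Escalated→Tier 2)·P(Tier 2→Tier 2)
  = 0.4×0.4 + 0.35×0.25 + 0.25×0.35
  = 0.1600 + 0.0875 + 0.0875 = 0.3350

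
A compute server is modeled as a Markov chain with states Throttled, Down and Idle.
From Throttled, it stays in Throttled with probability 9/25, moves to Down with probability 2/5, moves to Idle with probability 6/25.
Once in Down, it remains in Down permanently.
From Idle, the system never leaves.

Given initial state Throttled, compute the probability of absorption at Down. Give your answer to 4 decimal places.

0.6250

Let h(s) be the probability of absorption at Down starting from transient state s. Then h(Down) = 1 and h(Idle) = 0. By first-step analysis:
h(Throttled) = 0.36·h(Throttled) + 0.4·1 + 0.24·0
Solving: h(Throttled) = 0.6250.
Starting from Throttled, the probability is 0.6250.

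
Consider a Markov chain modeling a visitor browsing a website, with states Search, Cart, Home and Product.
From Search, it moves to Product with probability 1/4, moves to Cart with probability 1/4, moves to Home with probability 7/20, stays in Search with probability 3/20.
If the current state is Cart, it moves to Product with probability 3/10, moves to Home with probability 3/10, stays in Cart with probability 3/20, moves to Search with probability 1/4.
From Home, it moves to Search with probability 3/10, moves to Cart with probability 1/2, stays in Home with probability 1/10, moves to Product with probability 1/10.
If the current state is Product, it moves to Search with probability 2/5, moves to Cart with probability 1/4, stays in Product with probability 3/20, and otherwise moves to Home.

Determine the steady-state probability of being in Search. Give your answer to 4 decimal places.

Let the stationary distribution be π with π = πP and π_1 + π_2 + π_3 + π_4 = 1.
π_1 = 0.15·π_1 + 0.25·π_2 + 0.3·π_3 + 0.4·π_4
π_2 = 0.25·π_1 + 0.15·π_2 + 0.5·π_3 + 0.25·π_4
π_3 = 0.35·π_1 + 0.3·π_2 + 0.1·π_3 + 0.2·π_4
Solving with the normalization constraint gives π = (0.2666, 0.2827, 0.2439, 0.2069).
So the stationary probability of Search is 0.2666.

0.2666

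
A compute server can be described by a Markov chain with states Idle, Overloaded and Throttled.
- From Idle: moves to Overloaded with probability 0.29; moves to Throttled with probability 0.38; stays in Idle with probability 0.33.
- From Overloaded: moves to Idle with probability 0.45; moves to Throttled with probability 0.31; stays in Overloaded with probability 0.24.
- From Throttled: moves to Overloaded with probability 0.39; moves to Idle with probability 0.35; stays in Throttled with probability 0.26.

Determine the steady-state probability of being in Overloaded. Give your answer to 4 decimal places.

Let the stationary distribution be π with π = πP and π_1 + π_2 + π_3 = 1.
π_1 = 0.33·π_1 + 0.45·π_2 + 0.35·π_3
π_2 = 0.29·π_1 + 0.24·π_2 + 0.39·π_3
Solving with the normalization constraint gives π = (0.3732, 0.3067, 0.3201).
So the stationary probability of Overloaded is 0.3067.

0.3067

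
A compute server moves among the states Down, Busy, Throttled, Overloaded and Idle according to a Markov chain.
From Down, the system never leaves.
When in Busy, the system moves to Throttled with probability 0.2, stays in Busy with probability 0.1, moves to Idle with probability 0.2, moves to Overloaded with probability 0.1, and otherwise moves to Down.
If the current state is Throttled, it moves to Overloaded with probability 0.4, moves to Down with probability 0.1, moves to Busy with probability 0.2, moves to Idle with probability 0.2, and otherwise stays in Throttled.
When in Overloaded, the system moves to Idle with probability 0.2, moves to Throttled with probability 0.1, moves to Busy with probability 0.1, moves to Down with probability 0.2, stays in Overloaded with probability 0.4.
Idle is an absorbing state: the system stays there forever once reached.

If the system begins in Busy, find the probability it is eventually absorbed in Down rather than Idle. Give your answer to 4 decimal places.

Let h(s) be the probability of absorption at Down starting from transient state s. Then h(Down) = 1 and h(Idle) = 0. By first-step analysis:
h(Busy) = 0.4·1 + 0.1·h(Busy) + 0.2·h(Throttled) + 0.1·h(Overloaded) + 0.2·0
h(Throttled) = 0.1·1 + 0.2·h(Busy) + 0.1·h(Throttled) + 0.4·h(Overloaded) + 0.2·0
h(Overloaded) = 0.2·1 + 0.1·h(Busy) + 0.1·h(Throttled) + 0.4·h(Overloaded) + 0.2·0
Solving: h(Busy) = 0.6069, h(Throttled) = 0.4742, h(Overloaded) = 0.5135.
Starting from Busy, the probability is 0.6069.

0.6069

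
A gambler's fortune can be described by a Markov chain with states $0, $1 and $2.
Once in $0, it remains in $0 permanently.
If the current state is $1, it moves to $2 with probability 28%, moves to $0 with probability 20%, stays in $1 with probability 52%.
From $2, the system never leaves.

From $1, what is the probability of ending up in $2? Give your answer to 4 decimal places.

Let h(s) be the probability of absorption at $2 starting from transient state s. Then h($2) = 1 and h($0) = 0. By first-step analysis:
h($1) = 0.2·0 + 0.52·h($1) + 0.28·1
Solving: h($1) = 0.5833.
Starting from $1, the probability is 0.5833.

0.5833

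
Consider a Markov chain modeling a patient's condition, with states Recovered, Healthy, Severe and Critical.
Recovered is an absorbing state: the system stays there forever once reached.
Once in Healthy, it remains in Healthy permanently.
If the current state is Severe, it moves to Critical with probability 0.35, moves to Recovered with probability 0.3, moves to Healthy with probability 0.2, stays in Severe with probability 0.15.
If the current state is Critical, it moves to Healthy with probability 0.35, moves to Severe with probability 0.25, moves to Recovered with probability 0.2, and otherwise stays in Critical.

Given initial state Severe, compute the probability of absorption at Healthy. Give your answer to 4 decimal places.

Let h(s) be the probability of absorption at Healthy starting from transient state s. Then h(Healthy) = 1 and h(Recovered) = 0. By first-step analysis:
h(Severe) = 0.3·0 + 0.2·1 + 0.15·h(Severe) + 0.35·h(Critical)
h(Critical) = 0.2·0 + 0.35·1 + 0.25·h(Severe) + 0.2·h(Critical)
Solving: h(Severe) = 0.4768, h(Critical) = 0.5865.
Starting from Severe, the probability is 0.4768.

0.4768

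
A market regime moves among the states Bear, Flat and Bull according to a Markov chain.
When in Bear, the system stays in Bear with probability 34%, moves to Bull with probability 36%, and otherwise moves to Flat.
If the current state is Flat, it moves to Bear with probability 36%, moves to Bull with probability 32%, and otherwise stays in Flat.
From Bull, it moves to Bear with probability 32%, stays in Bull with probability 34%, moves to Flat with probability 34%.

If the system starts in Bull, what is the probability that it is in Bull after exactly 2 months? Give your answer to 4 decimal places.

Sum over the intermediate state after 1 month:
P = P(Bull→Bear)·P(Bear→Bull) + P(Bull→Flat)·P(Flat→Bull) + P(Bull→Bull)·P(Bull→Bull)
  = 0.32×0.36 + 0.34×0.32 + 0.34×0.34
  = 0.1152 + 0.1088 + 0.1156 = 0.3396

0.3396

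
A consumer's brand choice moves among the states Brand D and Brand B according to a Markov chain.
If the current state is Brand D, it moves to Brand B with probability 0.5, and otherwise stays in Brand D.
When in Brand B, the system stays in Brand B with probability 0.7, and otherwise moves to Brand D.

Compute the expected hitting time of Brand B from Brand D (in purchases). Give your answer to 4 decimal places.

Let t(s) be the expected number of purchases to first reach Brand B from state s, with t(Brand B) = 0. Conditioning on the first purchase:
t(Brand D) = 1 + 0.5·t(Brand D)
Solving: t(Brand D) = 2.0000.
Expected purchases from Brand D to Brand B: 2.0000.

2.0000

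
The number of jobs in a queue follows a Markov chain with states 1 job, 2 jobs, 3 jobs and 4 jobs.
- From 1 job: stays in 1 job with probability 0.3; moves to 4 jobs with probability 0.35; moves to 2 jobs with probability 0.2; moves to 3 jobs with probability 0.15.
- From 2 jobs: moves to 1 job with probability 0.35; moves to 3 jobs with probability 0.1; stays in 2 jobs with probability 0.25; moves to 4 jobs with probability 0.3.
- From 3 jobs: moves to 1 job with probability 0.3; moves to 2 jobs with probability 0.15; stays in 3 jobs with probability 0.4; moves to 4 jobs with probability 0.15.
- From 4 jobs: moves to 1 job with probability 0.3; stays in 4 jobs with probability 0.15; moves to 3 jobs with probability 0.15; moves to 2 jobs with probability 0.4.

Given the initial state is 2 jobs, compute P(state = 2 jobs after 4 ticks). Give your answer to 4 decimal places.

Propagate the distribution vector 4 ticks from 2 jobs.
After 0 ticks: (0.0000, 1.0000, 0.0000, 0.0000)
After 1 tick: (0.3500, 0.2500, 0.1000, 0.3000)
After 2 ticks: (0.3125, 0.2675, 0.1625, 0.2575)
After 3 ticks: (0.3134, 0.2568, 0.1773, 0.2526)
After 4 ticks: (0.3128, 0.2545, 0.1815, 0.2512)
P(in 2 jobs after 4 ticks) = 0.2545

0.2545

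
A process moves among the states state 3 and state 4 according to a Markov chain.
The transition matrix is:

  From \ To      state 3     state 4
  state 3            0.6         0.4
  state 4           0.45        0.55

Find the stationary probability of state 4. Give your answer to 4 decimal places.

0.4706

Let the stationary distribution be π with π = πP and π_1 + π_2 = 1.
π_1 = 0.6·π_1 + 0.45·π_2
Solving with the normalization constraint gives π = (0.5294, 0.4706).
So the stationary probability of state 4 is 0.4706.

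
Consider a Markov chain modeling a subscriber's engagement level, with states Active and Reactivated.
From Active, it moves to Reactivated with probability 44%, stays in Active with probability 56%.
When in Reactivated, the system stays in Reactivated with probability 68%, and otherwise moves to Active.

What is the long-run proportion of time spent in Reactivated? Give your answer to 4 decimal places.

Let the stationary distribution be π with π = πP and π_1 + π_2 = 1.
π_1 = 0.56·π_1 + 0.32·π_2
Solving with the normalization constraint gives π = (0.4211, 0.5789).
So the stationary probability of Reactivated is 0.5789.

0.5789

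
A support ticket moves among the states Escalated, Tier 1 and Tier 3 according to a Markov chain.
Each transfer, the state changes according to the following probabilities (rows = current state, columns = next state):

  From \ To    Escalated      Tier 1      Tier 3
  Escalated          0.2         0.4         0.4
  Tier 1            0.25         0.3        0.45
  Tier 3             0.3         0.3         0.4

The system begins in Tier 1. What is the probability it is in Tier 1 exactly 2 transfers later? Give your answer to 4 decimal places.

0.3250

Sum over the intermediate state after 1 transfer:
P = P(Tier 1→Escalated)·P(Escalated→Tier 1) + P(Tier 1→Tier 1)·P(Tier 1→Tier 1) + P(Tier 1→Tier 3)·P(Tier 3→Tier 1)
  = 0.25×0.4 + 0.3×0.3 + 0.45×0.3
  = 0.1000 + 0.0900 + 0.1350 = 0.3250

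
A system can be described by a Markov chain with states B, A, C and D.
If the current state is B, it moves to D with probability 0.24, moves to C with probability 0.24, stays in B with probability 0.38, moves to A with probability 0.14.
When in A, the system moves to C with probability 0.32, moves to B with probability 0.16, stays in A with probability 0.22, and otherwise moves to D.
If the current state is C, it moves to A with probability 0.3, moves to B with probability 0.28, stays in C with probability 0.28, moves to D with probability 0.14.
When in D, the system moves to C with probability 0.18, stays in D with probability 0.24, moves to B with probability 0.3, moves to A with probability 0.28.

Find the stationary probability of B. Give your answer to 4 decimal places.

Let the stationary distribution be π with π = πP and π_1 + π_2 + π_3 + π_4 = 1.
π_1 = 0.38·π_1 + 0.16·π_2 + 0.28·π_3 + 0.3·π_4
π_2 = 0.14·π_1 + 0.22·π_2 + 0.3·π_3 + 0.28·π_4
π_3 = 0.24·π_1 + 0.32·π_2 + 0.28·π_3 + 0.18·π_4
Solving with the normalization constraint gives π = (0.2853, 0.2313, 0.2550, 0.2284).
So the stationary probability of B is 0.2853.

0.2853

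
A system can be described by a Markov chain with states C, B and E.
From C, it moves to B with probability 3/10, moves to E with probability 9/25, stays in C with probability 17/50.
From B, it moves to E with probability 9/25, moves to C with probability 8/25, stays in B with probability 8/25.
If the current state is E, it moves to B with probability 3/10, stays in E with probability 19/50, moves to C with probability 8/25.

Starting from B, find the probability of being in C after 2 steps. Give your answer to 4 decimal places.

0.3264

Sum over the intermediate state after 1 step:
P = P(B→C)·P(C→C) + P(B→B)·P(B→C) + P(B→E)·P(E→C)
  = 0.32×0.34 + 0.32×0.32 + 0.36×0.32
  = 0.1088 + 0.1024 + 0.1152 = 0.3264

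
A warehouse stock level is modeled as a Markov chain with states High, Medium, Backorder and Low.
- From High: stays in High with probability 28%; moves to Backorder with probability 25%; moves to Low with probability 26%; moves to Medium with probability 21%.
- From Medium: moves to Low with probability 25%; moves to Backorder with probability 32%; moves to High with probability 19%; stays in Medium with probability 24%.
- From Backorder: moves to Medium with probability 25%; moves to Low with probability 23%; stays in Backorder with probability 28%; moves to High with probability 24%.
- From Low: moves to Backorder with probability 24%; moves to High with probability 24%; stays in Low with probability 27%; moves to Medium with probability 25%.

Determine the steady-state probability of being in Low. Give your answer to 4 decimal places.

0.2520

Let the stationary distribution be π with π = πP and π_1 + π_2 + π_3 + π_4 = 1.
π_1 = 0.28·π_1 + 0.19·π_2 + 0.24·π_3 + 0.24·π_4
π_2 = 0.21·π_1 + 0.24·π_2 + 0.25·π_3 + 0.25·π_4
π_3 = 0.25·π_1 + 0.32·π_2 + 0.28·π_3 + 0.24·π_4
Solving with the normalization constraint gives π = (0.2376, 0.2381, 0.2723, 0.2520).
So the stationary probability of Low is 0.2520.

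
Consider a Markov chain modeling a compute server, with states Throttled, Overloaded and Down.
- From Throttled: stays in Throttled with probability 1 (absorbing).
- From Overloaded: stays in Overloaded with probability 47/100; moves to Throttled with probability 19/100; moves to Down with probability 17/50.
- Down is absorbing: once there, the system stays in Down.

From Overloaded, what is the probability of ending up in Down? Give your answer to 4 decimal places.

0.6415

Let h(s) be the probability of absorption at Down starting from transient state s. Then h(Down) = 1 and h(Throttled) = 0. By first-step analysis:
h(Overloaded) = 0.19·0 + 0.47·h(Overloaded) + 0.34·1
Solving: h(Overloaded) = 0.6415.
Starting from Overloaded, the probability is 0.6415.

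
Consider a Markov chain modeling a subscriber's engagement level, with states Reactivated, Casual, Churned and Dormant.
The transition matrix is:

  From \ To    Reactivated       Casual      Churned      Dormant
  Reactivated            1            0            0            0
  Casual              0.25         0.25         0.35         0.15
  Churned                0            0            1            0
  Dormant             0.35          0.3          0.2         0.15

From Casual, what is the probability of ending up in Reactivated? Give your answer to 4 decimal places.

Let h(s) be the probability of absorption at Reactivated starting from transient state s. Then h(Reactivated) = 1 and h(Churned) = 0. By first-step analysis:
h(Casual) = 0.25·1 + 0.25·h(Casual) + 0.35·0 + 0.15·h(Dormant)
h(Dormant) = 0.35·1 + 0.3·h(Casual) + 0.2·0 + 0.15·h(Dormant)
Solving: h(Casual) = 0.4473, h(Dormant) = 0.5696.
Starting from Casual, the probability is 0.4473.

0.4473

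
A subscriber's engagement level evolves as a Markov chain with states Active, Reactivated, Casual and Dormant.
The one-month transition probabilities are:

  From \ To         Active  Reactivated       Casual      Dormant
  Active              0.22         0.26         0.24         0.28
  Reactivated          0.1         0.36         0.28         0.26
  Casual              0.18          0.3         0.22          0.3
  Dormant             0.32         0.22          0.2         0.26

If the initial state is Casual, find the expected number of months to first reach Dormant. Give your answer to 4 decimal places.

3.5177

Let t(s) be the expected number of months to first reach Dormant from state s, with t(Dormant) = 0. Conditioning on the first month:
t(Active) = 1 + 0.22·t(Active) + 0.26·t(Reactivated) + 0.24·t(Casual)
t(Reactivated) = 1 + 0.1·t(Active) + 0.36·t(Reactivated) + 0.28·t(Casual)
t(Casual) = 1 + 0.18·t(Active) + 0.3·t(Reactivated) + 0.22·t(Casual)
Solving: t(Active) = 3.5850, t(Reactivated) = 3.6616, t(Casual) = 3.5177.
Expected months from Casual to Dormant: 3.5177.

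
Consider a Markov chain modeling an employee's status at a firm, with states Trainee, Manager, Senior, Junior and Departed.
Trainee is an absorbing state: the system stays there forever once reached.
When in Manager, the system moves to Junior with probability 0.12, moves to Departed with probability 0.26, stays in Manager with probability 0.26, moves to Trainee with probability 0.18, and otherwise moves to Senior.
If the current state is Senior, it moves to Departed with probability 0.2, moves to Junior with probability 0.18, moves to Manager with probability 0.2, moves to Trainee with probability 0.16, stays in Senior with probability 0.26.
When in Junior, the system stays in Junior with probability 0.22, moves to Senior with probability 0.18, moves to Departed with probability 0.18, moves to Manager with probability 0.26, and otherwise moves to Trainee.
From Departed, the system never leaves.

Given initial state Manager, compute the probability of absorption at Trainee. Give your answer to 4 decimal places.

Let h(s) be the probability of absorption at Trainee starting from transient state s. Then h(Trainee) = 1 and h(Departed) = 0. By first-step analysis:
h(Manager) = 0.18·1 + 0.26·h(Manager) + 0.18·h(Senior) + 0.12·h(Junior) + 0.26·0
h(Senior) = 0.16·1 + 0.2·h(Manager) + 0.26·h(Senior) + 0.18·h(Junior) + 0.2·0
h(Junior) = 0.16·1 + 0.26·h(Manager) + 0.18·h(Senior) + 0.22·h(Junior) + 0.18·0
Solving: h(Manager) = 0.4226, h(Senior) = 0.4393, h(Junior) = 0.4474.
Starting from Manager, the probability is 0.4226.

0.4226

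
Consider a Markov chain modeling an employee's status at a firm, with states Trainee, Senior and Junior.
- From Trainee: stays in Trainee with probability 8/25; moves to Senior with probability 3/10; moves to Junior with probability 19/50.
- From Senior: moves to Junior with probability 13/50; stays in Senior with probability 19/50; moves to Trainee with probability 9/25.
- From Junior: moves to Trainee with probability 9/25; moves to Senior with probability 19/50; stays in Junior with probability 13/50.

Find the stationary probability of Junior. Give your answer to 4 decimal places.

0.3015

Let the stationary distribution be π with π = πP and π_1 + π_2 + π_3 = 1.
π_1 = 0.32·π_1 + 0.36·π_2 + 0.36·π_3
π_2 = 0.3·π_1 + 0.38·π_2 + 0.38·π_3
Solving with the normalization constraint gives π = (0.3462, 0.3523, 0.3015).
So the stationary probability of Junior is 0.3015.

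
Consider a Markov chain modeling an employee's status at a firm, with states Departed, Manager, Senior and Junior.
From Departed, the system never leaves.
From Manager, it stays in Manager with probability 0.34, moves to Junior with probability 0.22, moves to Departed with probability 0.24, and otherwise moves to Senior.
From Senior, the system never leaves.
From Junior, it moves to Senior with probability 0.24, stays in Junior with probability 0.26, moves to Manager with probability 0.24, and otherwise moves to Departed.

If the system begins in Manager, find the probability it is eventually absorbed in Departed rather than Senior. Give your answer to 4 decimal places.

0.5390

Let h(s) be the probability of absorption at Departed starting from transient state s. Then h(Departed) = 1 and h(Senior) = 0. By first-step analysis:
h(Manager) = 0.24·1 + 0.34·h(Manager) + 0.2·0 + 0.22·h(Junior)
h(Junior) = 0.26·1 + 0.24·h(Manager) + 0.24·0 + 0.26·h(Junior)
Solving: h(Manager) = 0.5390, h(Junior) = 0.5262.
Starting from Manager, the probability is 0.5390.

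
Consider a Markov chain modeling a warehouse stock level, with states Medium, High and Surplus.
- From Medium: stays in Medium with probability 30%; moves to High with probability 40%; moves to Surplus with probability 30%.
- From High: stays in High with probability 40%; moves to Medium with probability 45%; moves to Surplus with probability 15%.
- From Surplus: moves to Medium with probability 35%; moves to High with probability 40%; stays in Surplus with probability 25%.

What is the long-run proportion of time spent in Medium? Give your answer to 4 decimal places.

Let the stationary distribution be π with π = πP and π_1 + π_2 + π_3 = 1.
π_1 = 0.3·π_1 + 0.45·π_2 + 0.35·π_3
π_2 = 0.4·π_1 + 0.4·π_2 + 0.4·π_3
Solving with the normalization constraint gives π = (0.3714, 0.4000, 0.2286).
So the stationary probability of Medium is 0.3714.

0.3714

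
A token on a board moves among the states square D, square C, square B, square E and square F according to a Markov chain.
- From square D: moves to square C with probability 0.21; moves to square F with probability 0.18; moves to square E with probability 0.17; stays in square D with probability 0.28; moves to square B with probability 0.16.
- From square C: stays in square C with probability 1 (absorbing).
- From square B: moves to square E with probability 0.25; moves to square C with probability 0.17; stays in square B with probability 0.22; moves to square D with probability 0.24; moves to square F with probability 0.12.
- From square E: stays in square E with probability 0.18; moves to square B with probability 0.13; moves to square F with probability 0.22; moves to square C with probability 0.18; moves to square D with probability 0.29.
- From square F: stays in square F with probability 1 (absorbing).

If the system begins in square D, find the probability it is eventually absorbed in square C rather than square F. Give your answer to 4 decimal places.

0.5271

Let h(s) be the probability of absorption at square C starting from transient state s. Then h(square C) = 1 and h(square F) = 0. By first-step analysis:
h(square D) = 0.28·h(square D) + 0.21·1 + 0.16·h(square B) + 0.17·h(square E) + 0.18·0
h(square B) = 0.24·h(square D) + 0.17·1 + 0.22·h(square B) + 0.25·h(square E) + 0.12·0
h(square E) = 0.29·h(square D) + 0.18·1 + 0.13·h(square B) + 0.18·h(square E) + 0.22·0
Solving: h(square D) = 0.5271, h(square B) = 0.5375, h(square E) = 0.4911.
Starting from square D, the probability is 0.5271.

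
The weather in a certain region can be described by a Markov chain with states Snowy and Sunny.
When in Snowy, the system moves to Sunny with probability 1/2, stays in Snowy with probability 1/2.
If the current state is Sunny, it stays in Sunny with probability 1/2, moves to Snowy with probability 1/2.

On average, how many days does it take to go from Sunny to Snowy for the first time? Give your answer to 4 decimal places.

Let t(s) be the expected number of days to first reach Snowy from state s, with t(Snowy) = 0. Conditioning on the first day:
t(Sunny) = 1 + 0.5·t(Sunny)
Solving: t(Sunny) = 2.0000.
Expected days from Sunny to Snowy: 2.0000.

2.0000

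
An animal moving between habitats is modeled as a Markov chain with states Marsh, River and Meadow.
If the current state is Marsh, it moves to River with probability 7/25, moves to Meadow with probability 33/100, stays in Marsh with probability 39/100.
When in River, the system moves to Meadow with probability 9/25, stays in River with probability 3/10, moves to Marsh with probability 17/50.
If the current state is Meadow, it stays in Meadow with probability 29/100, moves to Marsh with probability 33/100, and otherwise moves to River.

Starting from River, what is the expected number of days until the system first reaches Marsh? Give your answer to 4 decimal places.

Let t(s) be the expected number of days to first reach Marsh from state s, with t(Marsh) = 0. Conditioning on the first day:
t(River) = 1 + 0.3·t(River) + 0.36·t(Meadow)
t(Meadow) = 1 + 0.38·t(River) + 0.29·t(Meadow)
Solving: t(River) = 2.9706, t(Meadow) = 2.9983.
Expected days from River to Marsh: 2.9706.

2.9706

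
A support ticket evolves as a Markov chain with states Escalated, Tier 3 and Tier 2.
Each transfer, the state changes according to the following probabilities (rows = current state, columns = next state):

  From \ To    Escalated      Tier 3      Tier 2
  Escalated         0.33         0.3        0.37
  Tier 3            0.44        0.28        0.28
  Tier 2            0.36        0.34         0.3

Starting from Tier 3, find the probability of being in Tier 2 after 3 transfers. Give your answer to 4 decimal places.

0.3197

Propagate the distribution vector 3 transfers from Tier 3.
After 0 transfers: (0.0000, 1.0000, 0.0000)
After 1 transfer: (0.4400, 0.2800, 0.2800)
After 2 transfers: (0.3692, 0.3056, 0.3252)
After 3 transfers: (0.3734, 0.3069, 0.3197)
P(in Tier 2 after 3 transfers) = 0.3197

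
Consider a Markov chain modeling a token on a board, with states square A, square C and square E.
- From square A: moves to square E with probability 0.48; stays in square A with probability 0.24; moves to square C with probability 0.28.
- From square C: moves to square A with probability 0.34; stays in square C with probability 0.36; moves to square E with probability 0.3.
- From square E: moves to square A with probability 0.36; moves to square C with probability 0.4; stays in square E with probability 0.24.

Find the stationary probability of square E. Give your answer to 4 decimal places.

0.3365

Let the stationary distribution be π with π = πP and π_1 + π_2 + π_3 = 1.
π_1 = 0.24·π_1 + 0.34·π_2 + 0.36·π_3
π_2 = 0.28·π_1 + 0.36·π_2 + 0.4·π_3
Solving with the normalization constraint gives π = (0.3152, 0.3482, 0.3365).
So the stationary probability of square E is 0.3365.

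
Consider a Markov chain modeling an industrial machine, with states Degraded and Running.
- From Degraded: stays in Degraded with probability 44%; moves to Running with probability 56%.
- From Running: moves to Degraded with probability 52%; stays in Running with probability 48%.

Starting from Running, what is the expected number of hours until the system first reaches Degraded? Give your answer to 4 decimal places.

1.9231

Let t(s) be the expected number of hours to first reach Degraded from state s, with t(Degraded) = 0. Conditioning on the first hour:
t(Running) = 1 + 0.48·t(Running)
Solving: t(Running) = 1.9231.
Expected hours from Running to Degraded: 1.9231.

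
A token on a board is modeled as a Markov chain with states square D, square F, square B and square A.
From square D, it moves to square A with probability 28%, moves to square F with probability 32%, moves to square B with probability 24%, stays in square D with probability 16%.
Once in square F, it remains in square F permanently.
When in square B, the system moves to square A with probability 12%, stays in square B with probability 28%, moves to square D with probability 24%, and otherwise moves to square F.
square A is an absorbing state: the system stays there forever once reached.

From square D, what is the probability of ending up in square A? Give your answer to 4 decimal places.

0.4211

Let h(s) be the probability of absorption at square A starting from transient state s. Then h(square A) = 1 and h(square F) = 0. By first-step analysis:
h(square D) = 0.16·h(square D) + 0.32·0 + 0.24·h(square B) + 0.28·1
h(square B) = 0.24·h(square D) + 0.36·0 + 0.28·h(square B) + 0.12·1
Solving: h(square D) = 0.4211, h(square B) = 0.3070.
Starting from square D, the probability is 0.4211.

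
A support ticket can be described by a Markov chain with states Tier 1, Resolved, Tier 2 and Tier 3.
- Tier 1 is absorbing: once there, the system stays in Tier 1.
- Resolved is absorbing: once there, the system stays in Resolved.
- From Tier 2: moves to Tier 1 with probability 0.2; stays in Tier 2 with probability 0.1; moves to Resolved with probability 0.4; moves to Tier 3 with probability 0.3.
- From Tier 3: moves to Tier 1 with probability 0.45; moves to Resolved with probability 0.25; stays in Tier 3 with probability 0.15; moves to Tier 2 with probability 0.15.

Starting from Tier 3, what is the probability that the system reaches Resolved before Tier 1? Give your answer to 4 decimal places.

Let h(s) be the probability of absorption at Resolved starting from transient state s. Then h(Resolved) = 1 and h(Tier 1) = 0. By first-step analysis:
h(Tier 2) = 0.2·0 + 0.4·1 + 0.1·h(Tier 2) + 0.3·h(Tier 3)
h(Tier 3) = 0.45·0 + 0.25·1 + 0.15·h(Tier 2) + 0.15·h(Tier 3)
Solving: h(Tier 2) = 0.5764, h(Tier 3) = 0.3958.
Starting from Tier 3, the probability is 0.3958.

0.3958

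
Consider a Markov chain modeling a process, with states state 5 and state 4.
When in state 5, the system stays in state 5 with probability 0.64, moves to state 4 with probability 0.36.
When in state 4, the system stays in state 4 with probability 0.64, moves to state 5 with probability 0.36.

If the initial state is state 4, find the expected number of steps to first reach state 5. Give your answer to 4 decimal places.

Let t(s) be the expected number of steps to first reach state 5 from state s, with t(state 5) = 0. Conditioning on the first step:
t(state 4) = 1 + 0.64·t(state 4)
Solving: t(state 4) = 2.7778.
Expected steps from state 4 to state 5: 2.7778.

2.7778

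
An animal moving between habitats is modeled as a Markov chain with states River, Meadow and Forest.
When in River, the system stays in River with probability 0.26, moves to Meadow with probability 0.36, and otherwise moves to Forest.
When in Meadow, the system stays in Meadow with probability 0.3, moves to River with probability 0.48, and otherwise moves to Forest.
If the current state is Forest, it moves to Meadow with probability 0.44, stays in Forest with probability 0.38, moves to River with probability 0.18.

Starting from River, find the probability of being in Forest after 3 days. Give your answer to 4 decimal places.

0.3210

Propagate the distribution vector 3 days from River.
After 0 days: (1.0000, 0.0000, 0.0000)
After 1 day: (0.2600, 0.3600, 0.3800)
After 2 days: (0.3088, 0.3688, 0.3224)
After 3 days: (0.3153, 0.3637, 0.3210)
P(in Forest after 3 days) = 0.3210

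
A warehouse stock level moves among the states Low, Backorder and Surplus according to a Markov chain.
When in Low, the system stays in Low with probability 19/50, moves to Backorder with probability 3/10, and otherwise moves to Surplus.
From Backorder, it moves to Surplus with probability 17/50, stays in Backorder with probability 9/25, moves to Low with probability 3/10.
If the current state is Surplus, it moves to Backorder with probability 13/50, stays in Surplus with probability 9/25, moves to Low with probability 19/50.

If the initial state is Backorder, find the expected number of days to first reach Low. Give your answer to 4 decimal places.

3.0511

Let t(s) be the expected number of days to first reach Low from state s, with t(Low) = 0. Conditioning on the first day:
t(Backorder) = 1 + 0.36·t(Backorder) + 0.34·t(Surplus)
t(Surplus) = 1 + 0.26·t(Backorder) + 0.36·t(Surplus)
Solving: t(Backorder) = 3.0511, t(Surplus) = 2.8020.
Expected days from Backorder to Low: 3.0511.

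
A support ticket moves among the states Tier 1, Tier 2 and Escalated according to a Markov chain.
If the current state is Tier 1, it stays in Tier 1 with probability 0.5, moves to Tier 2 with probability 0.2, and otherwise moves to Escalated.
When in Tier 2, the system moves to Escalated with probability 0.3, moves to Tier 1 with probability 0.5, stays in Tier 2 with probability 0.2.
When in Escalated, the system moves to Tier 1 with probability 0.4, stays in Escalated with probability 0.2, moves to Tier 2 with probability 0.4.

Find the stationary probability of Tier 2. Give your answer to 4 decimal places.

Let the stationary distribution be π with π = πP and π_1 + π_2 + π_3 = 1.
π_1 = 0.5·π_1 + 0.5·π_2 + 0.4·π_3
π_2 = 0.2·π_1 + 0.2·π_2 + 0.4·π_3
Solving with the normalization constraint gives π = (0.4727, 0.2545, 0.2727).
So the stationary probability of Tier 2 is 0.2545.

0.2545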